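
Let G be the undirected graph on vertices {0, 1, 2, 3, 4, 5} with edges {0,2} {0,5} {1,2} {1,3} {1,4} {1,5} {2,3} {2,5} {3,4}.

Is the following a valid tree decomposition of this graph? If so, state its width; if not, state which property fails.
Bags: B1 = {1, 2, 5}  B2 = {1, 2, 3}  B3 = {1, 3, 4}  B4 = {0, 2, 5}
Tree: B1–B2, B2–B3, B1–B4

Every vertex of G appears in some bag (union = {0, 1, 2, 3, 4, 5}); every edge is covered by a bag; and for each vertex v the set of bags containing v is connected in the bag tree. The decomposition is therefore valid. The largest bag has 3 vertices, so the width is 2.

Yes; width 2.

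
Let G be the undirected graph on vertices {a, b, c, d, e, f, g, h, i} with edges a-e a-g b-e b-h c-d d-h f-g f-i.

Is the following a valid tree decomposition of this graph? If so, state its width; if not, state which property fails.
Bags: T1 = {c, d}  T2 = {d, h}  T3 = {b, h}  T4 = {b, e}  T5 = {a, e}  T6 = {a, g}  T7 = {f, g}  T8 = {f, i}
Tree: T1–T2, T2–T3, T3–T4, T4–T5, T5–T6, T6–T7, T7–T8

Yes; width 1.

Checking the three conditions: (i) the bags cover all of {a, b, c, d, e, f, g, h, i}; (ii) for each edge, some bag contains both endpoints; (iii) the bags containing any fixed vertex form a subtree. All hold, so the decomposition is valid with width 2 − 1 = 1.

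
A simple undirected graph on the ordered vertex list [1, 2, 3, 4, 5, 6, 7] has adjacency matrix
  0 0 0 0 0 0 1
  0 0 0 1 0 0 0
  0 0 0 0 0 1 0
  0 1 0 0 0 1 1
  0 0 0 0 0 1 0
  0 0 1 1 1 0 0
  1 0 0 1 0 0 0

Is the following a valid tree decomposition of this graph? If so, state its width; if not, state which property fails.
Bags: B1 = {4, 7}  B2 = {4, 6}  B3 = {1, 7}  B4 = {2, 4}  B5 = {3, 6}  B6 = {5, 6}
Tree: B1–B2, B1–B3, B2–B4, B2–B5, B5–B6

Yes; width 1.

Checking the three conditions: (i) the bags cover all of {1, 2, 3, 4, 5, 6, 7}; (ii) for each edge, some bag contains both endpoints; (iii) the bags containing any fixed vertex form a subtree. All hold, so the decomposition is valid with width 2 − 1 = 1.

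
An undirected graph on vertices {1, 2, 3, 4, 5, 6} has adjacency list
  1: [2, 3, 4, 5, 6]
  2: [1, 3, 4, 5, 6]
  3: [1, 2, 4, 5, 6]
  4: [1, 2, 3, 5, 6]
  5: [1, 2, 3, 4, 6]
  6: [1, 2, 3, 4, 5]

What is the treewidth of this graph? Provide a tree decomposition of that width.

A single bag containing all 6 vertices is trivially a valid decomposition of width 5. On the other hand G contains the 6-clique {1, 2, 3, 4, 5, 6}. A clique must lie in a single bag of any decomposition, so no decomposition can have width below 5. Hence tw(G) = 5 exactly.

Treewidth 5.
One optimal decomposition is:
Bags: B1 = {1, 2, 3, 4, 5, 6}
Tree: (single bag)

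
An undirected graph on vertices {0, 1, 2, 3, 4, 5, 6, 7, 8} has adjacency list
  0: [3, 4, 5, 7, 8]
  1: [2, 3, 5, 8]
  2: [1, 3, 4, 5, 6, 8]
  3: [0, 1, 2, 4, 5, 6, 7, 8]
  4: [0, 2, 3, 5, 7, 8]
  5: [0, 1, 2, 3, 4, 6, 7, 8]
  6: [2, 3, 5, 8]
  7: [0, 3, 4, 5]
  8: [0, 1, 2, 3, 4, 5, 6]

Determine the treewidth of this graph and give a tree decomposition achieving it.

Treewidth 4.
One optimal decomposition is:
Bags: B1 = {0, 3, 4, 5, 8}  B2 = {2, 3, 4, 5, 8}  B3 = {0, 3, 4, 5, 7}  B4 = {2, 3, 5, 6, 8}  B5 = {1, 2, 3, 5, 8}
Tree: B1–B2, B1–B3, B2–B4, B2–B5

Every bag has size at most 5, so the width is 5 − 1 = 4 and tw(G) ≤ 4. For the lower bound, the 5 vertices {0, 3, 4, 5, 8} are pairwise adjacent, and any tree decomposition puts a clique entirely inside one bag — forcing width ≥ 4. Combining the bounds, tw(G) = 4.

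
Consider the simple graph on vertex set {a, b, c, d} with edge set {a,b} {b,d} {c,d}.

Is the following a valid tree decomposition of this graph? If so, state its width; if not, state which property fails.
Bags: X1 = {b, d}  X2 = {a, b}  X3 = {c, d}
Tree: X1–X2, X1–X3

Yes; width 1.

Vertex coverage: the bags together contain {a, b, c, d}, the full vertex set. Edge coverage: each edge of G has both endpoints in at least one bag. Running intersection: for every vertex, the bags containing it form a connected subtree. All three properties hold, so this is a valid tree decomposition of width max|bag| − 1 = 1, and hence tw(G) ≤ 1.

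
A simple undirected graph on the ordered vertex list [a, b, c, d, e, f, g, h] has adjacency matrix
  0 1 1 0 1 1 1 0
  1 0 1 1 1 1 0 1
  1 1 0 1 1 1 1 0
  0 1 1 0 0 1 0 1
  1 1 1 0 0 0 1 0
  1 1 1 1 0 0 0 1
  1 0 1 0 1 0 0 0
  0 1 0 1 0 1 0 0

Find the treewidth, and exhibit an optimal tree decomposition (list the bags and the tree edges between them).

Each bag holds 4 vertices, so the decomposition has width 3, which upper-bounds the treewidth. For the lower bound, the 4 vertices {a, c, e, g} are pairwise adjacent, and any tree decomposition puts a clique entirely inside one bag — forcing width ≥ 3. Therefore the treewidth is 3.

Treewidth 3.
One such decomposition:
Bags: B1 = {a, b, c, f}  B2 = {b, c, d, f}  B3 = {a, b, c, e}  B4 = {b, d, f, h}  B5 = {a, c, e, g}
Tree: B1–B2, B1–B3, B2–B4, B3–B5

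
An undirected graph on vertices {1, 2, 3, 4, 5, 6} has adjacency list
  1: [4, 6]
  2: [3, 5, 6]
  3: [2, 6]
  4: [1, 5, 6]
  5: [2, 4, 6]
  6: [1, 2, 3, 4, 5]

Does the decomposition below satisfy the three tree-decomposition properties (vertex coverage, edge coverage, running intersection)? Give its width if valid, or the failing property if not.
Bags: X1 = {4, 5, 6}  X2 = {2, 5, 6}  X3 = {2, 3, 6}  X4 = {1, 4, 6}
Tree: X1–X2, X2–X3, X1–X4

Vertex coverage: the bags together contain {1, 2, 3, 4, 5, 6}, the full vertex set. Edge coverage: each edge of G has both endpoints in at least one bag. Running intersection: for every vertex, the bags containing it form a connected subtree. All three properties hold, so this is a valid tree decomposition of width max|bag| − 1 = 2, and hence tw(G) ≤ 2.

Yes; width 2.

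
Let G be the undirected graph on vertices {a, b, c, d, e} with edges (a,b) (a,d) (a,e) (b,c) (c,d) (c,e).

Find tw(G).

2

A width-2 tree decomposition is:
Bags: B1 = {a, c, d}  B2 = {a, c, e}  B3 = {a, b, c}
Tree: B1–B2, B2–B3
The largest bag has 3 vertices, giving width 2; this decomposition certifies tw(G) ≤ 2. The edges d–c–e–a–d form a cycle, so G is not a tree and its treewidth is at least 2. The upper and lower bounds meet at 2, so that is the treewidth.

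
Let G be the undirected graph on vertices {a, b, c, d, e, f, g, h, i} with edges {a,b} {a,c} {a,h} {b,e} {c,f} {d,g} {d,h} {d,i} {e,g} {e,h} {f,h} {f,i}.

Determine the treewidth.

3

A width-3 tree decomposition is:
Bags: B1 = {a, b, c, e}  B2 = {a, c, e, h}  B3 = {c, e, f, h}  B4 = {e, f, g, h}  B5 = {d, f, g, h}  B6 = {d, f, g, i}
Tree: B1–B2, B2–B3, B3–B4, B4–B5, B5–B6
Each bag holds 4 vertices, so the decomposition has width 3, which upper-bounds the treewidth. For the lower bound: the 4 vertex sets {a,b,c}, {e}, {h}, {d,f,g,i} are disjoint, each induces a connected subgraph, and every pair is joined by at least one edge of G. Contracting each set to a single vertex therefore yields K_{4} as a minor, and since treewidth is minor-monotone, tw(G) ≥ tw(K_{4}) = 3. The upper and lower bounds meet at 3, so that is the treewidth.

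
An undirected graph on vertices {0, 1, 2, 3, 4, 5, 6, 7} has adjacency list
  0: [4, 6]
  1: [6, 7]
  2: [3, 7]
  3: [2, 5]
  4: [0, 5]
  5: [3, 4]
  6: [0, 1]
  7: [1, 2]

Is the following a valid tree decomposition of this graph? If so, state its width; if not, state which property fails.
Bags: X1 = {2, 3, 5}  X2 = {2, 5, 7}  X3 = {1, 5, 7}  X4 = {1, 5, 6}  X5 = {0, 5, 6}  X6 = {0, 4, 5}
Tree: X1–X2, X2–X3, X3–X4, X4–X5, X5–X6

Yes; width 2.

Checking the three conditions: (i) the bags cover all of {0, 1, 2, 3, 4, 5, 6, 7}; (ii) for each edge, some bag contains both endpoints; (iii) the bags containing any fixed vertex form a subtree. All hold, so the decomposition is valid with width 3 − 1 = 2.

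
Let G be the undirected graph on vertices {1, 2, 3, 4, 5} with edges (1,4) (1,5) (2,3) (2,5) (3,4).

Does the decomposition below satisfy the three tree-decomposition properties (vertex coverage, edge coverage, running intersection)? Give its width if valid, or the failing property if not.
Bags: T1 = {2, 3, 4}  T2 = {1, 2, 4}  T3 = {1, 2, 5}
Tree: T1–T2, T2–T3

Vertex coverage: the bags together contain {1, 2, 3, 4, 5}, the full vertex set. Edge coverage: each edge of G has both endpoints in at least one bag. Running intersection: for every vertex, the bags containing it form a connected subtree. All three properties hold, so this is a valid tree decomposition of width max|bag| − 1 = 2, and hence tw(G) ≤ 2.

Yes; width 2.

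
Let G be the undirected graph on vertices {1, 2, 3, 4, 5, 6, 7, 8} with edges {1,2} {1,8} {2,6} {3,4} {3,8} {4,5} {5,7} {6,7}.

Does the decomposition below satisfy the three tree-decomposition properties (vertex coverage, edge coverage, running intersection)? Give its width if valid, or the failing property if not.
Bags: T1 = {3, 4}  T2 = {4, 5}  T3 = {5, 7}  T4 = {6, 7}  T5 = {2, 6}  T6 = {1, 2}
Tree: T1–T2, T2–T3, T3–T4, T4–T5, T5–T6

No — vertex 8 appears in no bag.

A tree decomposition must satisfy three properties: every vertex lies in some bag; for every edge, both endpoints lie together in some bag; and for every vertex, the bags containing it form a connected subtree. Here vertex 8 appears in no bag, so the decomposition is invalid.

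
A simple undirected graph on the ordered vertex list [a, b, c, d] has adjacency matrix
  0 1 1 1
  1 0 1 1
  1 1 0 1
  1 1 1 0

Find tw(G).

3

A width-3 tree decomposition is:
Bags: B1 = {a, b, c, d}
Tree: (single bag)
With just one bag of size 4, the width is 4 − 1 = 3, so tw(G) ≤ 3. Conversely, {a, b, c, d} is a clique of size 4, and the vertices of any clique must share a bag in every tree decomposition; so some bag has ≥ 4 vertices and tw(G) ≥ 3. Therefore the treewidth is 3.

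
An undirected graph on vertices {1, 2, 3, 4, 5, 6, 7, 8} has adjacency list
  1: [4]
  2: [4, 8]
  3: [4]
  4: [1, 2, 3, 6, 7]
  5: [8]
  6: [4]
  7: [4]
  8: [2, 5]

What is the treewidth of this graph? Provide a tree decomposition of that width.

Each bag holds 2 vertices, so the decomposition has width 1, which upper-bounds the treewidth. Since G has at least one edge (e.g. 5–8), it is not an edgeless graph, so tw(G) ≥ 1. Combining the bounds, tw(G) = 1.

Treewidth 1.
One optimal decomposition is:
Bags: B1 = {5, 8}  B2 = {2, 8}  B3 = {2, 4}  B4 = {4, 6}  B5 = {1, 4}  B6 = {3, 4}  B7 = {4, 7}
Tree: B1–B2, B2–B3, B3–B4, B4–B5, B5–B6, B6–B7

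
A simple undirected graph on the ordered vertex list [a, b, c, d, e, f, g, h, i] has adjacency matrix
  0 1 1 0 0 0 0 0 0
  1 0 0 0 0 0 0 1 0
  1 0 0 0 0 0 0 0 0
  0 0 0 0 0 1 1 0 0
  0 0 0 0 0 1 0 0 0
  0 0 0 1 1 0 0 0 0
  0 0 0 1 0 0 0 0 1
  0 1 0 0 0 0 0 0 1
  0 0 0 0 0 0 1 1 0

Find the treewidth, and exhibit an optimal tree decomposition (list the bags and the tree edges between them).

Each bag holds 2 vertices, so the decomposition has width 1, which upper-bounds the treewidth. Since G has at least one edge (e.g. c–a), it is not an edgeless graph, so tw(G) ≥ 1. Hence tw(G) = 1 exactly.

Treewidth 1.
Bags: B1 = {a, c}  B2 = {a, b}  B3 = {b, h}  B4 = {h, i}  B5 = {g, i}  B6 = {d, g}  B7 = {d, f}  B8 = {e, f}
Tree: B1–B2, B2–B3, B3–B4, B4–B5, B5–B6, B6–B7, B7–B8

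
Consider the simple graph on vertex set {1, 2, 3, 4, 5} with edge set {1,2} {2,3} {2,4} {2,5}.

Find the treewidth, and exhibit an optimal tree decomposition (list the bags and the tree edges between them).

The largest bag has 2 vertices, giving width 1; this decomposition certifies tw(G) ≤ 1. G has an edge, so its treewidth is at least 1. The upper and lower bounds meet at 1, so that is the treewidth.

Treewidth 1.
One such decomposition:
Bags: B1 = {2, 3}  B2 = {2, 4}  B3 = {1, 2}  B4 = {2, 5}
Tree: B1–B2, B1–B3, B1–B4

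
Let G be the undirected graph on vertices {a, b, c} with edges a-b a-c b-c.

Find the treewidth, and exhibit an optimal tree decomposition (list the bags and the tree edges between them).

Treewidth 2.
Bags: B1 = {a, b, c}
Tree: (single bag)

A single bag containing all 3 vertices is trivially a valid decomposition of width 2. Conversely, {a, b, c} is a clique of size 3, and the vertices of any clique must share a bag in every tree decomposition; so some bag has ≥ 3 vertices and tw(G) ≥ 2. Combining the bounds, tw(G) = 2.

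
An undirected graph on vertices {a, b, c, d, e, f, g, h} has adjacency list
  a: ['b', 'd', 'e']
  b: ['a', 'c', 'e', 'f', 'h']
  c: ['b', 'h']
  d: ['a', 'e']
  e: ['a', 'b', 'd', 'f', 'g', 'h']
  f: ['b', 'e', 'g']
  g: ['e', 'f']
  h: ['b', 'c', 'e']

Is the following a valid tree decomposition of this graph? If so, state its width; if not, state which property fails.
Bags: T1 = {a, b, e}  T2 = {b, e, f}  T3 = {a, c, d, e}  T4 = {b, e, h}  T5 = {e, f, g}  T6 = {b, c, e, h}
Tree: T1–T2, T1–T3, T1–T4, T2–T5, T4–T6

No — bags containing vertex c are not connected in the tree.

A tree decomposition must satisfy three properties: every vertex lies in some bag; for every edge, both endpoints lie together in some bag; and for every vertex, the bags containing it form a connected subtree. Here bags containing vertex c are not connected in the tree, so the decomposition is invalid.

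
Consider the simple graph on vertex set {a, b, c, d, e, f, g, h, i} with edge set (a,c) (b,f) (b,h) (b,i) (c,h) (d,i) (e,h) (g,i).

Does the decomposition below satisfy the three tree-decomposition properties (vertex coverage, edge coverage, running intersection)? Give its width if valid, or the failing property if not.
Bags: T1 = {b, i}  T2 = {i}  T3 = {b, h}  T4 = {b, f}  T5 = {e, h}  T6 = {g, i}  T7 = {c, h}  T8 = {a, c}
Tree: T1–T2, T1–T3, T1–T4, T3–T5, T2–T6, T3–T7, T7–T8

A tree decomposition must satisfy three properties: every vertex lies in some bag; for every edge, both endpoints lie together in some bag; and for every vertex, the bags containing it form a connected subtree. Here vertex d appears in no bag, so the decomposition is invalid.

No — vertex d appears in no bag.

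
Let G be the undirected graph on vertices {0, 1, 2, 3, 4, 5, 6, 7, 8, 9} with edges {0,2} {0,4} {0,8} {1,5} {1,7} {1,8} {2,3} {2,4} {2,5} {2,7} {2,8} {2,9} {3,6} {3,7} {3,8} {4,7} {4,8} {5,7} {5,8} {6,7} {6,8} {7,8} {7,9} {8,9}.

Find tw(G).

3

A width-3 tree decomposition is:
Bags: B1 = {2, 5, 7, 8}  B2 = {2, 4, 7, 8}  B3 = {1, 5, 7, 8}  B4 = {2, 3, 7, 8}  B5 = {0, 2, 4, 8}  B6 = {2, 7, 8, 9}  B7 = {3, 6, 7, 8}
Tree: B1–B2, B1–B3, B1–B4, B2–B5, B2–B6, B4–B7
Every bag has size at most 4, so the width is 4 − 1 = 3 and tw(G) ≤ 3. Conversely, {0, 2, 4, 8} is a clique of size 4, and the vertices of any clique must share a bag in every tree decomposition; so some bag has ≥ 4 vertices and tw(G) ≥ 3. Therefore the treewidth is 3.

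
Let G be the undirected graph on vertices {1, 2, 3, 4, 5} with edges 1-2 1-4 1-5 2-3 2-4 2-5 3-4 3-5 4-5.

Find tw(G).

3

A width-3 tree decomposition is:
Bags: B1 = {2, 3, 4, 5}  B2 = {1, 2, 4, 5}
Tree: B1–B2
Every bag has size at most 4, so the width is 4 − 1 = 3 and tw(G) ≤ 3. Conversely, {1, 2, 4, 5} is a clique of size 4, and the vertices of any clique must share a bag in every tree decomposition; so some bag has ≥ 4 vertices and tw(G) ≥ 3. Hence tw(G) = 3 exactly.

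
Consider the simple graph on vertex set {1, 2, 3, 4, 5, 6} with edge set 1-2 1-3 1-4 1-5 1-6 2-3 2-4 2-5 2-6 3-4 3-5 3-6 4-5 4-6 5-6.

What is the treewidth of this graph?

A width-5 tree decomposition is:
Bags: B1 = {1, 2, 3, 4, 5, 6}
Tree: (single bag)
With just one bag of size 6, the width is 6 − 1 = 5, so tw(G) ≤ 5. Conversely, {1, 2, 3, 4, 5, 6} is a clique of size 6, and the vertices of any clique must share a bag in every tree decomposition; so some bag has ≥ 6 vertices and tw(G) ≥ 5. Therefore the treewidth is 5.

5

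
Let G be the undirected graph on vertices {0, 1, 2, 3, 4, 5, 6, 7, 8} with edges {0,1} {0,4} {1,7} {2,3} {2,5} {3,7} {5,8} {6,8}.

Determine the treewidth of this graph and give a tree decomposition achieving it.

Treewidth 1.
One such decomposition:
Bags: B1 = {6, 8}  B2 = {5, 8}  B3 = {2, 5}  B4 = {2, 3}  B5 = {3, 7}  B6 = {1, 7}  B7 = {0, 1}  B8 = {0, 4}
Tree: B1–B2, B2–B3, B3–B4, B4–B5, B5–B6, B6–B7, B7–B8

Every bag has size at most 2, so the width is 2 − 1 = 1 and tw(G) ≤ 1. G has an edge, so its treewidth is at least 1. The upper and lower bounds meet at 1, so that is the treewidth.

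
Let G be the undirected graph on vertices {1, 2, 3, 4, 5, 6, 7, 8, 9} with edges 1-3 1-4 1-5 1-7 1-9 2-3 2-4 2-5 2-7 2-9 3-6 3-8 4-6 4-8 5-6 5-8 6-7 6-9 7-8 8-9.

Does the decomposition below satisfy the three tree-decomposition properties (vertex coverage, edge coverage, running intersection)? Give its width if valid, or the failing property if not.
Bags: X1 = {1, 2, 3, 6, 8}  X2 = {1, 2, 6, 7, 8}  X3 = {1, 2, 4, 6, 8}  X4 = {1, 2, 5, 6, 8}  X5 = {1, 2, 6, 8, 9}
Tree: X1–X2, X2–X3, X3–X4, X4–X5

Checking the three conditions: (i) the bags cover all of {1, 2, 3, 4, 5, 6, 7, 8, 9}; (ii) for each edge, some bag contains both endpoints; (iii) the bags containing any fixed vertex form a subtree. All hold, so the decomposition is valid with width 5 − 1 = 4.

Yes; width 4.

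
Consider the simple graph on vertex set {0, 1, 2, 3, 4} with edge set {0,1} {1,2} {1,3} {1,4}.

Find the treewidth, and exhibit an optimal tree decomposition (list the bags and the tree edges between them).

Each bag holds 2 vertices, so the decomposition has width 1, which upper-bounds the treewidth. Since G has at least one edge (e.g. 3–1), it is not an edgeless graph, so tw(G) ≥ 1. Hence tw(G) = 1 exactly.

Treewidth 1.
One optimal decomposition is:
Bags: B1 = {1, 3}  B2 = {1, 2}  B3 = {0, 1}  B4 = {1, 4}
Tree: B1–B2, B2–B3, B1–B4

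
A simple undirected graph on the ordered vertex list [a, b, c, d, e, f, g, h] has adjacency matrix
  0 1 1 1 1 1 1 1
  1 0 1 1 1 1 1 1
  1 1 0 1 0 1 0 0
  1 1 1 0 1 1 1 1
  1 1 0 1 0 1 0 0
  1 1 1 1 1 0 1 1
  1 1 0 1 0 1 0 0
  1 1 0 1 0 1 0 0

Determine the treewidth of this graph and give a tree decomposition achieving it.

Each bag holds 5 vertices, so the decomposition has width 4, which upper-bounds the treewidth. On the other hand G contains the 5-clique {a, b, d, f, g}. A clique must lie in a single bag of any decomposition, so no decomposition can have width below 4. Combining the bounds, tw(G) = 4.

Treewidth 4.
One optimal decomposition is:
Bags: B1 = {a, b, d, e, f}  B2 = {a, b, d, f, g}  B3 = {a, b, d, f, h}  B4 = {a, b, c, d, f}
Tree: B1–B2, B1–B3, B1–B4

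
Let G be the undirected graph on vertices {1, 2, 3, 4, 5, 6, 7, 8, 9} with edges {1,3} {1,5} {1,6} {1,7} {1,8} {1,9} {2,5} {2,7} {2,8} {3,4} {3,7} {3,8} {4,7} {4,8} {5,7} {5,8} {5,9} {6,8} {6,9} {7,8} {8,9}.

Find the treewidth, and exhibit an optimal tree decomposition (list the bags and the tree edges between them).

Treewidth 3.
One such decomposition:
Bags: B1 = {1, 5, 7, 8}  B2 = {1, 5, 8, 9}  B3 = {2, 5, 7, 8}  B4 = {1, 3, 7, 8}  B5 = {1, 6, 8, 9}  B6 = {3, 4, 7, 8}
Tree: B1–B2, B1–B3, B1–B4, B2–B5, B4–B6

Every bag has size at most 4, so the width is 4 − 1 = 3 and tw(G) ≤ 3. For the lower bound, the 4 vertices {1, 3, 7, 8} are pairwise adjacent, and any tree decomposition puts a clique entirely inside one bag — forcing width ≥ 3. Therefore the treewidth is 3.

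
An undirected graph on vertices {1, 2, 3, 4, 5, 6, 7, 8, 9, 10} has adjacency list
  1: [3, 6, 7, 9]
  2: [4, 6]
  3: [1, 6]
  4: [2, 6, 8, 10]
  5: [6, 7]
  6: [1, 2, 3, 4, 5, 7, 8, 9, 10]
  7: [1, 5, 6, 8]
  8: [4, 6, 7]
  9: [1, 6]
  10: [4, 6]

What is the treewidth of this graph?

2

A width-2 tree decomposition is:
Bags: B1 = {1, 6, 7}  B2 = {6, 7, 8}  B3 = {1, 6, 9}  B4 = {4, 6, 8}  B5 = {1, 3, 6}  B6 = {5, 6, 7}  B7 = {2, 4, 6}  B8 = {4, 6, 10}
Tree: B1–B2, B1–B3, B2–B4, B1–B5, B1–B6, B4–B7, B4–B8
Each bag holds 3 vertices, so the decomposition has width 2, which upper-bounds the treewidth. Conversely, {1, 6, 9} is a clique of size 3, and the vertices of any clique must share a bag in every tree decomposition; so some bag has ≥ 3 vertices and tw(G) ≥ 2. The upper and lower bounds meet at 2, so that is the treewidth.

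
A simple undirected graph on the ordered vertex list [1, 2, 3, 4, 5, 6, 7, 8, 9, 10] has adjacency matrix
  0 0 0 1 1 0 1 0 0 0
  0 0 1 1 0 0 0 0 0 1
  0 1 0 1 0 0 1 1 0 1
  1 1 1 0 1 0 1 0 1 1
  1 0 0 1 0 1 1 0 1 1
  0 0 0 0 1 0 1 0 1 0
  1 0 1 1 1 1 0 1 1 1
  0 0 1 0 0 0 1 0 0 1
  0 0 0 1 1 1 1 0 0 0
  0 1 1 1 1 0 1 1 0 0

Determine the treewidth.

3

A width-3 tree decomposition is:
Bags: B1 = {3, 7, 8, 10}  B2 = {3, 4, 7, 10}  B3 = {4, 5, 7, 10}  B4 = {2, 3, 4, 10}  B5 = {4, 5, 7, 9}  B6 = {1, 4, 5, 7}  B7 = {5, 6, 7, 9}
Tree: B1–B2, B2–B3, B2–B4, B3–B5, B3–B6, B5–B7
Every bag has size at most 4, so the width is 4 − 1 = 3 and tw(G) ≤ 3. On the other hand G contains the 4-clique {2, 3, 4, 10}. A clique must lie in a single bag of any decomposition, so no decomposition can have width below 3. Hence tw(G) = 3 exactly.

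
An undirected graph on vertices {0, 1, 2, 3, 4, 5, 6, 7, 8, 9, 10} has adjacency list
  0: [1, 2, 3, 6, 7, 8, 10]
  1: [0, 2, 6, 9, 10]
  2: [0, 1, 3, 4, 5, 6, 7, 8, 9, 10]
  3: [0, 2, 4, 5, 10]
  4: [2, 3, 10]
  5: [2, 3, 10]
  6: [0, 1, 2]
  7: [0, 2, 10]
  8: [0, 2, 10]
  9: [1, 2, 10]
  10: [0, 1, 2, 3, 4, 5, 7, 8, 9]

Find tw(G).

A width-3 tree decomposition is:
Bags: B1 = {0, 2, 3, 10}  B2 = {0, 1, 2, 10}  B3 = {0, 1, 2, 6}  B4 = {0, 2, 7, 10}  B5 = {2, 3, 4, 10}  B6 = {0, 2, 8, 10}  B7 = {2, 3, 5, 10}  B8 = {1, 2, 9, 10}
Tree: B1–B2, B2–B3, B1–B4, B1–B5, B2–B6, B5–B7, B2–B8
Every bag has size at most 4, so the width is 4 − 1 = 3 and tw(G) ≤ 3. On the other hand G contains the 4-clique {0, 2, 8, 10}. A clique must lie in a single bag of any decomposition, so no decomposition can have width below 3. Combining the bounds, tw(G) = 3.

3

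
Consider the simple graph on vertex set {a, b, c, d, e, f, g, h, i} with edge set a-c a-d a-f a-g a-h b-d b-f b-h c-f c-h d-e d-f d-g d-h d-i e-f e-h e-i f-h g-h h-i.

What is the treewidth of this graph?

A width-3 tree decomposition is:
Bags: B1 = {a, d, g, h}  B2 = {a, d, f, h}  B3 = {b, d, f, h}  B4 = {d, e, f, h}  B5 = {d, e, h, i}  B6 = {a, c, f, h}
Tree: B1–B2, B2–B3, B3–B4, B4–B5, B2–B6
Each bag holds 4 vertices, so the decomposition has width 3, which upper-bounds the treewidth. For the lower bound, the 4 vertices {a, d, g, h} are pairwise adjacent, and any tree decomposition puts a clique entirely inside one bag — forcing width ≥ 3. Hence tw(G) = 3 exactly.

3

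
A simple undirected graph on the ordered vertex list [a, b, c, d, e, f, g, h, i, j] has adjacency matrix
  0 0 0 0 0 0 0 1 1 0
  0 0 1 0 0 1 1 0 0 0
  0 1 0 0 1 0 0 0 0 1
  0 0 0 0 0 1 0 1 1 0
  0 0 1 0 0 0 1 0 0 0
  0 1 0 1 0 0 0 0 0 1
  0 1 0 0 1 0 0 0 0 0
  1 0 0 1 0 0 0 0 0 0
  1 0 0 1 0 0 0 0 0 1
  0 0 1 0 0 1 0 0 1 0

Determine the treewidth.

2

A width-2 tree decomposition is:
Bags: B1 = {a, h, i}  B2 = {d, h, i}  B3 = {d, i, j}  B4 = {d, f, j}  B5 = {c, f, j}  B6 = {b, c, f}  B7 = {b, c, e}  B8 = {b, e, g}
Tree: B1–B2, B2–B3, B3–B4, B4–B5, B5–B6, B6–B7, B7–B8
Each bag holds 3 vertices, so the decomposition has width 2, which upper-bounds the treewidth. The edges a–h–d–i–a form a cycle, so G is not a tree and its treewidth is at least 2. The upper and lower bounds meet at 2, so that is the treewidth.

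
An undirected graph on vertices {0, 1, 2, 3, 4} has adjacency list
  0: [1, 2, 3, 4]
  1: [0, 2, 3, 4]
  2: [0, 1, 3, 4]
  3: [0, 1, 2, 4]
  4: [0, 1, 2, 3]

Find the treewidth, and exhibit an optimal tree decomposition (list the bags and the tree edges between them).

A single bag containing all 5 vertices is trivially a valid decomposition of width 4. On the other hand G contains the 5-clique {0, 1, 2, 3, 4}. A clique must lie in a single bag of any decomposition, so no decomposition can have width below 4. The upper and lower bounds meet at 4, so that is the treewidth.

Treewidth 4.
One such decomposition:
Bags: B1 = {0, 1, 2, 3, 4}
Tree: (single bag)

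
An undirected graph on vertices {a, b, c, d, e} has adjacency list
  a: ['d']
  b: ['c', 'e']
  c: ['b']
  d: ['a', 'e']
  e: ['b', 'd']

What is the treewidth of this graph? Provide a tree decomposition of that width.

The largest bag has 2 vertices, giving width 1; this decomposition certifies tw(G) ≤ 1. G has an edge, so its treewidth is at least 1. The upper and lower bounds meet at 1, so that is the treewidth.

Treewidth 1.
One such decomposition:
Bags: B1 = {a, d}  B2 = {d, e}  B3 = {b, e}  B4 = {b, c}
Tree: B1–B2, B2–B3, B3–B4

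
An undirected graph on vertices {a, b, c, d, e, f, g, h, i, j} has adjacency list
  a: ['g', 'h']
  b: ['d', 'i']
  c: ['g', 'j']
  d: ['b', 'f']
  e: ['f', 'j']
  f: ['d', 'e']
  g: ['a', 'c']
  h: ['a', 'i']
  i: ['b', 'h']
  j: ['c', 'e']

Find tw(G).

A width-2 tree decomposition is:
Bags: B1 = {e, f, j}  B2 = {d, f, j}  B3 = {b, d, j}  B4 = {b, i, j}  B5 = {h, i, j}  B6 = {a, h, j}  B7 = {a, g, j}  B8 = {c, g, j}
Tree: B1–B2, B2–B3, B3–B4, B4–B5, B5–B6, B6–B7, B7–B8
The largest bag has 3 vertices, giving width 2; this decomposition certifies tw(G) ≤ 2. The edges j–e–f–d–b–i–h–a–g–c–j form a cycle, so G is not a tree and its treewidth is at least 2. Combining the bounds, tw(G) = 2.

2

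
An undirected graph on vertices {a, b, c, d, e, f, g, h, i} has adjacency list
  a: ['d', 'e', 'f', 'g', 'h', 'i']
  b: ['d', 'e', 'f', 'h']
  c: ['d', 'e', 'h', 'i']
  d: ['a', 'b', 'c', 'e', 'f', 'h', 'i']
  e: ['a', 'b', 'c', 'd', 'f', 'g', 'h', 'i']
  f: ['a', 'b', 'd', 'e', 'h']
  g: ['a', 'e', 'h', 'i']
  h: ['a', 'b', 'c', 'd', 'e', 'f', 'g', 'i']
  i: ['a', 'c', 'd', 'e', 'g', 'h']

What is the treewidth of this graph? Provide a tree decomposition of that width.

Treewidth 4.
One optimal decomposition is:
Bags: B1 = {a, d, e, h, i}  B2 = {a, d, e, f, h}  B3 = {b, d, e, f, h}  B4 = {a, e, g, h, i}  B5 = {c, d, e, h, i}
Tree: B1–B2, B2–B3, B1–B4, B1–B5

Every bag has size at most 5, so the width is 5 − 1 = 4 and tw(G) ≤ 4. On the other hand G contains the 5-clique {c, d, e, h, i}. A clique must lie in a single bag of any decomposition, so no decomposition can have width below 4. Hence tw(G) = 4 exactly.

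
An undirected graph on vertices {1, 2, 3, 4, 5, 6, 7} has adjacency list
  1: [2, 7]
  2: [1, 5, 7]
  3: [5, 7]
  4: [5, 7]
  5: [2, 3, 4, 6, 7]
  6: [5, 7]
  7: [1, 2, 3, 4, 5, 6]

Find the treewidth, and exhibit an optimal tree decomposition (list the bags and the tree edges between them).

The largest bag has 3 vertices, giving width 2; this decomposition certifies tw(G) ≤ 2. Conversely, {1, 2, 7} is a clique of size 3, and the vertices of any clique must share a bag in every tree decomposition; so some bag has ≥ 3 vertices and tw(G) ≥ 2. Therefore the treewidth is 2.

Treewidth 2.
Bags: B1 = {2, 5, 7}  B2 = {1, 2, 7}  B3 = {5, 6, 7}  B4 = {4, 5, 7}  B5 = {3, 5, 7}
Tree: B1–B2, B1–B3, B3–B4, B3–B5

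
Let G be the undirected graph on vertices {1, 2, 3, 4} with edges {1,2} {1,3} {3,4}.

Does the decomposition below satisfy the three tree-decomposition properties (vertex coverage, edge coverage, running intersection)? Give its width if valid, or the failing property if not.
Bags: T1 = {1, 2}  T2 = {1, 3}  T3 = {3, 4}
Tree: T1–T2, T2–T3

Yes; width 1.

Checking the three conditions: (i) the bags cover all of {1, 2, 3, 4}; (ii) for each edge, some bag contains both endpoints; (iii) the bags containing any fixed vertex form a subtree. All hold, so the decomposition is valid with width 2 − 1 = 1.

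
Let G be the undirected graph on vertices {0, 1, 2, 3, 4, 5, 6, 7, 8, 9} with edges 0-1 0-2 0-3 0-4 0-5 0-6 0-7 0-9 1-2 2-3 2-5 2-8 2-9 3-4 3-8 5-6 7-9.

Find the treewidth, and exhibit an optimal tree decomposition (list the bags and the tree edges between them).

Every bag has size at most 3, so the width is 3 − 1 = 2 and tw(G) ≤ 2. Conversely, {0, 1, 2} is a clique of size 3, and the vertices of any clique must share a bag in every tree decomposition; so some bag has ≥ 3 vertices and tw(G) ≥ 2. Hence tw(G) = 2 exactly.

Treewidth 2.
Bags: B1 = {0, 1, 2}  B2 = {0, 2, 5}  B3 = {0, 2, 9}  B4 = {0, 5, 6}  B5 = {0, 2, 3}  B6 = {0, 3, 4}  B7 = {2, 3, 8}  B8 = {0, 7, 9}
Tree: B1–B2, B1–B3, B2–B4, B3–B5, B5–B6, B5–B7, B3–B8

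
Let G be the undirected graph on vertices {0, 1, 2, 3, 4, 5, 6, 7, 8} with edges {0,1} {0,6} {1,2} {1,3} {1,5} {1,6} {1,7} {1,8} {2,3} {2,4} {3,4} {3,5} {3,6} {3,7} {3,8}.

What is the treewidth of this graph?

A width-2 tree decomposition is:
Bags: B1 = {1, 3, 5}  B2 = {1, 2, 3}  B3 = {2, 3, 4}  B4 = {1, 3, 8}  B5 = {1, 3, 7}  B6 = {1, 3, 6}  B7 = {0, 1, 6}
Tree: B1–B2, B2–B3, B2–B4, B1–B5, B5–B6, B6–B7
The largest bag has 3 vertices, giving width 2; this decomposition certifies tw(G) ≤ 2. For the lower bound, the 3 vertices {0, 1, 6} are pairwise adjacent, and any tree decomposition puts a clique entirely inside one bag — forcing width ≥ 2. The upper and lower bounds meet at 2, so that is the treewidth.

2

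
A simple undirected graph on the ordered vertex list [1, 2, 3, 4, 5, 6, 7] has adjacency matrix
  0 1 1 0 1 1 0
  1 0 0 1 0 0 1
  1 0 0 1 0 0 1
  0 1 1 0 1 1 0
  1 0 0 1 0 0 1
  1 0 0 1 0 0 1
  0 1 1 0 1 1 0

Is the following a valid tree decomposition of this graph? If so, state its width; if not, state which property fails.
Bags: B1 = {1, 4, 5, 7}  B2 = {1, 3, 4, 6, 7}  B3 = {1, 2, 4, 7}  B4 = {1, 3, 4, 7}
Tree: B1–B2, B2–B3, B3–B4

A tree decomposition must satisfy three properties: every vertex lies in some bag; for every edge, both endpoints lie together in some bag; and for every vertex, the bags containing it form a connected subtree. Here bags containing vertex 3 are not connected in the tree, so the decomposition is invalid.

No — bags containing vertex 3 are not connected in the tree.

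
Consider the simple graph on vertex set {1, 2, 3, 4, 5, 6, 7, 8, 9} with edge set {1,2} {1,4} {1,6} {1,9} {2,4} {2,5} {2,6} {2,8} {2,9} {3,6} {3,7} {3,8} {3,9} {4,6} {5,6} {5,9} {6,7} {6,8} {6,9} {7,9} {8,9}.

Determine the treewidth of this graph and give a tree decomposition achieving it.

Treewidth 3.
One such decomposition:
Bags: B1 = {2, 6, 8, 9}  B2 = {1, 2, 6, 9}  B3 = {3, 6, 8, 9}  B4 = {2, 5, 6, 9}  B5 = {3, 6, 7, 9}  B6 = {1, 2, 4, 6}
Tree: B1–B2, B1–B3, B2–B4, B3–B5, B2–B6

The largest bag has 4 vertices, giving width 3; this decomposition certifies tw(G) ≤ 3. Conversely, {2, 6, 8, 9} is a clique of size 4, and the vertices of any clique must share a bag in every tree decomposition; so some bag has ≥ 4 vertices and tw(G) ≥ 3. The upper and lower bounds meet at 3, so that is the treewidth.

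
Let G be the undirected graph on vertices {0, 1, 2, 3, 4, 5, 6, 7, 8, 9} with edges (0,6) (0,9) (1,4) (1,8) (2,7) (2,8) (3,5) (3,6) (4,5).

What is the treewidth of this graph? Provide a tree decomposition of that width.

Treewidth 1.
One optimal decomposition is:
Bags: B1 = {0, 9}  B2 = {0, 6}  B3 = {3, 6}  B4 = {3, 5}  B5 = {4, 5}  B6 = {1, 4}  B7 = {1, 8}  B8 = {2, 8}  B9 = {2, 7}
Tree: B1–B2, B2–B3, B3–B4, B4–B5, B5–B6, B6–B7, B7–B8, B8–B9

Each bag holds 2 vertices, so the decomposition has width 1, which upper-bounds the treewidth. Since G has at least one edge (e.g. 9–0), it is not an edgeless graph, so tw(G) ≥ 1. Combining the bounds, tw(G) = 1.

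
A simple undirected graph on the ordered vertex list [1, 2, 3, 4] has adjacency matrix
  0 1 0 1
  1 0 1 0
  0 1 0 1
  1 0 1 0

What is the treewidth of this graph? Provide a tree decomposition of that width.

Treewidth 2.
One such decomposition:
Bags: B1 = {1, 3, 4}  B2 = {1, 2, 3}
Tree: B1–B2

The largest bag has 3 vertices, giving width 2; this decomposition certifies tw(G) ≤ 2. For the lower bound, G contains the cycle 1–4–3–2–1, so G is not a forest; only forests have treewidth ≤ 1, hence tw(G) ≥ 2. Therefore the treewidth is 2.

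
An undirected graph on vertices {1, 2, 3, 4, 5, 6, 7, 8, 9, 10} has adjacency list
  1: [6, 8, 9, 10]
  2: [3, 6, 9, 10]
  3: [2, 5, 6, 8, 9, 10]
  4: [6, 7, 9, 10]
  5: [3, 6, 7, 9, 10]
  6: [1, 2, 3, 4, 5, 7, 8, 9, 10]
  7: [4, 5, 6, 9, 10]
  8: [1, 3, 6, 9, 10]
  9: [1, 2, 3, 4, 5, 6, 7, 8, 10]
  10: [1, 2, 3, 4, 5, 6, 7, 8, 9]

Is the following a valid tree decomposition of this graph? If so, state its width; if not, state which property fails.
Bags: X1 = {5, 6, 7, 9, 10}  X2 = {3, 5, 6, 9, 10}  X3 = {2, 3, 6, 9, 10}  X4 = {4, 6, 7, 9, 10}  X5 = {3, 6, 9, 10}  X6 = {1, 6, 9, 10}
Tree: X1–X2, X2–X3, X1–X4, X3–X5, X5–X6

A tree decomposition must satisfy three properties: every vertex lies in some bag; for every edge, both endpoints lie together in some bag; and for every vertex, the bags containing it form a connected subtree. Here vertex 8 appears in no bag, so the decomposition is invalid.

No — vertex 8 appears in no bag.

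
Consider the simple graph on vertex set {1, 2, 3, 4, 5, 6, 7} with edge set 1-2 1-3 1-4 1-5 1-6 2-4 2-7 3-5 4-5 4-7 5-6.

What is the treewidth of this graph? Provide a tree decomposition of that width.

Every bag has size at most 3, so the width is 3 − 1 = 2 and tw(G) ≤ 2. For the lower bound, the 3 vertices {1, 2, 4} are pairwise adjacent, and any tree decomposition puts a clique entirely inside one bag — forcing width ≥ 2. Combining the bounds, tw(G) = 2.

Treewidth 2.
One optimal decomposition is:
Bags: B1 = {1, 4, 5}  B2 = {1, 3, 5}  B3 = {1, 2, 4}  B4 = {1, 5, 6}  B5 = {2, 4, 7}
Tree: B1–B2, B1–B3, B2–B4, B3–B5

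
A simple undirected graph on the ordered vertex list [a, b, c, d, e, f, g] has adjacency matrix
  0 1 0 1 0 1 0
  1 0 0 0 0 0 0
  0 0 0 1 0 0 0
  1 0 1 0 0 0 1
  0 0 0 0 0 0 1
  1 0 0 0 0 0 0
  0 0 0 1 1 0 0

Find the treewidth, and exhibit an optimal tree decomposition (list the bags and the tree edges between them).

Treewidth 1.
Bags: B1 = {d, g}  B2 = {a, d}  B3 = {a, b}  B4 = {c, d}  B5 = {e, g}  B6 = {a, f}
Tree: B1–B2, B2–B3, B2–B4, B1–B5, B2–B6

Each bag holds 2 vertices, so the decomposition has width 1, which upper-bounds the treewidth. Since G has at least one edge (e.g. d–g), it is not an edgeless graph, so tw(G) ≥ 1. Combining the bounds, tw(G) = 1.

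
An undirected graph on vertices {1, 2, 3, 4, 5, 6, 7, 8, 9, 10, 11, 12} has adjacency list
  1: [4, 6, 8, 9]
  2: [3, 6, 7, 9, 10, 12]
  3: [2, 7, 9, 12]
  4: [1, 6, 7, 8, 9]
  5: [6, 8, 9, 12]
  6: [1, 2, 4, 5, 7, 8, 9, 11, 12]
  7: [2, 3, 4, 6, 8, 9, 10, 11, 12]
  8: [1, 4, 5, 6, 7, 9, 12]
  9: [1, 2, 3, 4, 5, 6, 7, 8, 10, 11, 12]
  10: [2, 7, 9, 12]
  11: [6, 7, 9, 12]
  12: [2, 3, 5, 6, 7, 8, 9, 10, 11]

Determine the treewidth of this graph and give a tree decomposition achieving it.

Treewidth 4.
Bags: B1 = {4, 6, 7, 8, 9}  B2 = {6, 7, 8, 9, 12}  B3 = {1, 4, 6, 8, 9}  B4 = {2, 6, 7, 9, 12}  B5 = {2, 7, 9, 10, 12}  B6 = {2, 3, 7, 9, 12}  B7 = {5, 6, 8, 9, 12}  B8 = {6, 7, 9, 11, 12}
Tree: B1–B2, B1–B3, B2–B4, B4–B5, B4–B6, B2–B7, B4–B8

The largest bag has 5 vertices, giving width 4; this decomposition certifies tw(G) ≤ 4. On the other hand G contains the 5-clique {2, 7, 9, 10, 12}. A clique must lie in a single bag of any decomposition, so no decomposition can have width below 4. Combining the bounds, tw(G) = 4.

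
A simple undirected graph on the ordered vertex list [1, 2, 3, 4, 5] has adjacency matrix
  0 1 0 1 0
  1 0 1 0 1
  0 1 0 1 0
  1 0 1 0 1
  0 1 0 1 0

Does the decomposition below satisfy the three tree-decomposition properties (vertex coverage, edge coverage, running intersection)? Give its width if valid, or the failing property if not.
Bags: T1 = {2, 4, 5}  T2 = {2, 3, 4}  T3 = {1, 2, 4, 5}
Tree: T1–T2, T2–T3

A tree decomposition must satisfy three properties: every vertex lies in some bag; for every edge, both endpoints lie together in some bag; and for every vertex, the bags containing it form a connected subtree. Here bags containing vertex 5 are not connected in the tree, so the decomposition is invalid.

No — bags containing vertex 5 are not connected in the tree.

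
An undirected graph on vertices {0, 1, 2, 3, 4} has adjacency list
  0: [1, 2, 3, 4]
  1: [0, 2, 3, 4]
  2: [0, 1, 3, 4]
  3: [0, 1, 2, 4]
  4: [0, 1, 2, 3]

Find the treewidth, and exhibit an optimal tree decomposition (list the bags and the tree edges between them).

Treewidth 4.
One such decomposition:
Bags: B1 = {0, 1, 2, 3, 4}
Tree: (single bag)

A single bag containing all 5 vertices is trivially a valid decomposition of width 4. Conversely, {0, 1, 2, 3, 4} is a clique of size 5, and the vertices of any clique must share a bag in every tree decomposition; so some bag has ≥ 5 vertices and tw(G) ≥ 4. The upper and lower bounds meet at 4, so that is the treewidth.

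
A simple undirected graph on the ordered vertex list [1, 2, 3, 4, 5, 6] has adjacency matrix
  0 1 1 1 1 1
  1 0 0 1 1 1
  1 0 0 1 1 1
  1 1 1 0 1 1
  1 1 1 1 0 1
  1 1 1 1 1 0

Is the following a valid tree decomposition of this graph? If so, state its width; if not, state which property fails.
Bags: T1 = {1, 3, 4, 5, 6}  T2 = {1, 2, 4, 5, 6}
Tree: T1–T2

Yes; width 4.

Every vertex of G appears in some bag (union = {1, 2, 3, 4, 5, 6}); every edge is covered by a bag; and for each vertex v the set of bags containing v is connected in the bag tree. The decomposition is therefore valid. The largest bag has 5 vertices, so the width is 4.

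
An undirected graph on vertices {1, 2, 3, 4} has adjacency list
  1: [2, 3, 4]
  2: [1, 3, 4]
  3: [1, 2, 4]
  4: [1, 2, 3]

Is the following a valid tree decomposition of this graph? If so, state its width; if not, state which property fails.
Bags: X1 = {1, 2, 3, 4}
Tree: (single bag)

Vertex coverage: the bags together contain {1, 2, 3, 4}, the full vertex set. Edge coverage: each edge of G has both endpoints in at least one bag. Running intersection: for every vertex, the bags containing it form a connected subtree. All three properties hold, so this is a valid tree decomposition of width max|bag| − 1 = 3, and hence tw(G) ≤ 3.

Yes; width 3.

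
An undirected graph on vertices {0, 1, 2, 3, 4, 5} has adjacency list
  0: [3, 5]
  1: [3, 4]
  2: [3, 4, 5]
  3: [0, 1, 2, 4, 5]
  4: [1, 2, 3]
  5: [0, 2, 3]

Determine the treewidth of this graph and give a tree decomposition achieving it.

Treewidth 2.
One such decomposition:
Bags: B1 = {0, 3, 5}  B2 = {2, 3, 5}  B3 = {2, 3, 4}  B4 = {1, 3, 4}
Tree: B1–B2, B2–B3, B3–B4

Each bag holds 3 vertices, so the decomposition has width 2, which upper-bounds the treewidth. For the lower bound, the 3 vertices {0, 3, 5} are pairwise adjacent, and any tree decomposition puts a clique entirely inside one bag — forcing width ≥ 2. Therefore the treewidth is 2.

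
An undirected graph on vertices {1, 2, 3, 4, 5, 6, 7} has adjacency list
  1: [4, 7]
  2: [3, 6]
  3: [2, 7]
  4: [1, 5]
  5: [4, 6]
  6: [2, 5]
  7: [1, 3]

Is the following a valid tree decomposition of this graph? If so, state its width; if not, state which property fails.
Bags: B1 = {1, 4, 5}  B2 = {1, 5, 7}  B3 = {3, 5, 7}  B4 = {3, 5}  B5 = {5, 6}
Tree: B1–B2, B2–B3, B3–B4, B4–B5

A tree decomposition must satisfy three properties: every vertex lies in some bag; for every edge, both endpoints lie together in some bag; and for every vertex, the bags containing it form a connected subtree. Here vertex 2 appears in no bag, so the decomposition is invalid.

No — vertex 2 appears in no bag.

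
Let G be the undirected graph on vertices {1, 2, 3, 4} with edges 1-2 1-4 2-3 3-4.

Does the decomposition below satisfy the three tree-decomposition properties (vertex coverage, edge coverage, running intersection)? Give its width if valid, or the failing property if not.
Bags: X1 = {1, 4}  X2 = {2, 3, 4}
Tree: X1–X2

A tree decomposition must satisfy three properties: every vertex lies in some bag; for every edge, both endpoints lie together in some bag; and for every vertex, the bags containing it form a connected subtree. Here edge (2,1) lies in no bag, so the decomposition is invalid.

No — edge (2,1) lies in no bag.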